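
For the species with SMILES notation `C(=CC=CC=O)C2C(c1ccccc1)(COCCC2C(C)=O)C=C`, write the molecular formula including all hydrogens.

C21H24O3

Heavy atoms from the SMILES: 21 C, 3 O.
Implicit hydrogens by atom environment:
  8 × C: 1 H each → 8
  5 × C (aromatic): 1 H each → 5
  4 × C: 2 H each → 8
  3 × O: no H
  2 × C: no H
  1 × C: 3 H
  1 × C (aromatic): no H
  Total hydrogens = 24.
Molecular formula: C21H24O3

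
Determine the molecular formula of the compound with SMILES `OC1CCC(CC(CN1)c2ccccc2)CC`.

Heavy atoms from the SMILES: 15 C, 1 N, 1 O.
Implicit hydrogens by atom environment:
  5 × C: 2 H each → 10
  5 × C (aromatic): 1 H each → 5
  3 × C: 1 H each → 3
  1 × C: 3 H
  1 × C (aromatic): no H
  1 × N: 1 H
  1 × O: 1 H
  Total hydrogens = 23.
Molecular formula: C15H23NO

C15H23NO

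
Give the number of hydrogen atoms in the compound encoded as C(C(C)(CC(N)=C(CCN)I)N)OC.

Hydrogens are implicit in SMILES; fill each atom to its normal valence:
  4 × C: 2 H each → 8
  3 × C: no H
  3 × N: 2 H each → 6
  2 × C: 3 H each → 6
  1 × I: no H
  1 × O: no H
  Total hydrogens = 20.

20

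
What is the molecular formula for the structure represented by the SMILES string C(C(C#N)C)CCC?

C7H13N

Heavy atoms from the SMILES: 7 C, 1 N.
Implicit hydrogens by atom environment:
  3 × C: 2 H each → 6
  2 × C: 3 H each → 6
  1 × C: 1 H
  1 × C: no H
  1 × N: no H
  Total hydrogens = 13.
Molecular formula: C7H13N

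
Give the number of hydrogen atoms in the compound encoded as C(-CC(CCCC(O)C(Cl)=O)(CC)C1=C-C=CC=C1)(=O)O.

Hydrogens are implicit in SMILES; fill each atom to its normal valence:
  5 × C: 2 H each → 10
  5 × C (aromatic): 1 H each → 5
  3 × C: no H
  2 × O: 1 H each → 2
  2 × O: no H
  1 × C: 3 H
  1 × C: 1 H
  1 × C (aromatic): no H
  1 × Cl: no H
  Total hydrogens = 21.

21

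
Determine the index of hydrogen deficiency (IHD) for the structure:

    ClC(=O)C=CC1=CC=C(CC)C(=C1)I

6

Molecular formula from the SMILES: C11H10ClIO.
DoU = (2C + 2 + N − H − X)/2 = (2·11 + 2 + 0 − 10 − 2)/2 = 12/2 = 6.
(Structurally: 1 ring(s) + 5 π bond(s) = 6.)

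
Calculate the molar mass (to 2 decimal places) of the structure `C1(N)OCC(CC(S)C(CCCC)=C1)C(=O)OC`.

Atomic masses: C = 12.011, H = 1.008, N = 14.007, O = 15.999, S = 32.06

Molecular formula: C13H23NO3S.
M = 13×12.011 + 23×1.008 + 1×14.007 + 3×15.999 + 1×32.06 = 273.39 g/mol.

273.39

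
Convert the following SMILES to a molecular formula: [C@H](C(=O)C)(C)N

Heavy atoms from the SMILES: 4 C, 1 N, 1 O.
Implicit hydrogens by atom environment:
  2 × C: 3 H each → 6
  1 × C: 1 H
  1 × C: no H
  1 × N: 2 H
  1 × O: no H
  Total hydrogens = 9.
Molecular formula: C4H9NO

C4H9NO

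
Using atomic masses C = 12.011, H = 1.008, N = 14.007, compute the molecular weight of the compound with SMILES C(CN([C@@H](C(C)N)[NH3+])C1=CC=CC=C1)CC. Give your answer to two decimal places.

222.36

Molecular formula: C13H24N3+.
M = 13×12.011 + 24×1.008 + 3×14.007 = 222.36 g/mol.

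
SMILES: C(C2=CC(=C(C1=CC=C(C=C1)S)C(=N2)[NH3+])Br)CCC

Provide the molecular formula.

C15H18BrN2S+

Heavy atoms from the SMILES: 1 Br, 15 C, 2 N, 1 S.
Implicit hydrogens by atom environment:
  6 × C (aromatic): no H
  5 × C (aromatic): 1 H each → 5
  3 × C: 2 H each → 6
  1 × Br: no H
  1 × C: 3 H
  1 × N (charge +1): 3 H
  1 × N (aromatic): no H
  1 × S: 1 H
  Total hydrogens = 18.
Net charge +1.
Molecular formula: C15H18BrN2S+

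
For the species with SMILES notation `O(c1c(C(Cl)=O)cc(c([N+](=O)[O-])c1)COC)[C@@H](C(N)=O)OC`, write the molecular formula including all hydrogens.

C12H13ClN2O7

Heavy atoms from the SMILES: 12 C, 1 Cl, 2 N, 7 O.
Implicit hydrogens by atom environment:
  6 × O: no H
  4 × C (aromatic): no H
  2 × C: 3 H each → 6
  2 × C (aromatic): 1 H each → 2
  2 × C: no H
  1 × C: 2 H
  1 × C: 1 H
  1 × Cl: no H
  1 × N: 2 H
  1 × N (charge +1): no H
  1 × O (charge -1): no H
  Total hydrogens = 13.
Molecular formula: C12H13ClN2O7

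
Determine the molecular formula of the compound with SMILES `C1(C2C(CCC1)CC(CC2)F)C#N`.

Heavy atoms from the SMILES: 11 C, 1 F, 1 N.
Implicit hydrogens by atom environment:
  6 × C: 2 H each → 12
  4 × C: 1 H each → 4
  1 × C: no H
  1 × F: no H
  1 × N: no H
  Total hydrogens = 16.
Molecular formula: C11H16FN

C11H16FN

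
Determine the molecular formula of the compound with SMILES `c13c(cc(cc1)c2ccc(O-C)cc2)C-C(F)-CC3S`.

Heavy atoms from the SMILES: 17 C, 1 F, 1 O, 1 S.
Implicit hydrogens by atom environment:
  7 × C (aromatic): 1 H each → 7
  5 × C (aromatic): no H
  2 × C: 2 H each → 4
  2 × C: 1 H each → 2
  1 × C: 3 H
  1 × F: no H
  1 × O: no H
  1 × S: 1 H
  Total hydrogens = 17.
Molecular formula: C17H17FOS

C17H17FOS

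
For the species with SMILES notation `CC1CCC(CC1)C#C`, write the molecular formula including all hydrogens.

Heavy atoms from the SMILES: 9 C.
Implicit hydrogens by atom environment:
  4 × C: 2 H each → 8
  3 × C: 1 H each → 3
  1 × C: 3 H
  1 × C: no H
  Total hydrogens = 14.
Molecular formula: C9H14

C9H14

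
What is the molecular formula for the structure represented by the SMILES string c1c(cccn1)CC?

Heavy atoms from the SMILES: 7 C, 1 N.
Implicit hydrogens by atom environment:
  4 × C (aromatic): 1 H each → 4
  1 × C: 3 H
  1 × C: 2 H
  1 × C (aromatic): no H
  1 × N (aromatic): no H
  Total hydrogens = 9.
Molecular formula: C7H9N

C7H9N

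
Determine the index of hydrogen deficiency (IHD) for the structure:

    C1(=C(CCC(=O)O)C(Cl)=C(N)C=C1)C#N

7

Molecular formula from the SMILES: C10H9ClN2O2.
DoU = (2C + 2 + N − H − X)/2 = (2·10 + 2 + 2 − 9 − 1)/2 = 14/2 = 7.
(Structurally: 1 ring(s) + 6 π bond(s) = 7.)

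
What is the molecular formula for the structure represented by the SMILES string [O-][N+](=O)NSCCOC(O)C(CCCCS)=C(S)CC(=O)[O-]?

Heavy atoms from the SMILES: 11 C, 2 N, 6 O, 3 S.
Implicit hydrogens by atom environment:
  7 × C: 2 H each → 14
  3 × C: no H
  3 × O: no H
  2 × O (charge -1): no H
  2 × S: 1 H each → 2
  1 × C: 1 H
  1 × N: 1 H
  1 × N (charge +1): no H
  1 × O: 1 H
  1 × S: no H
  Total hydrogens = 19.
Net charge -1.
Molecular formula: C11H19N2O6S3-

C11H19N2O6S3-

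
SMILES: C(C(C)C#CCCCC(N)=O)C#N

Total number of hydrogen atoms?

14

Hydrogens are implicit in SMILES; fill each atom to its normal valence:
  4 × C: 2 H each → 8
  4 × C: no H
  1 × C: 3 H
  1 × C: 1 H
  1 × N: 2 H
  1 × N: no H
  1 × O: no H
  Total hydrogens = 14.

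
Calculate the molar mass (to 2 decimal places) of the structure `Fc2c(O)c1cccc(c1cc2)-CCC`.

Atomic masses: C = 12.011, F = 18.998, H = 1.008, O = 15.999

Molecular formula: C13H13FO.
M = 13×12.011 + 1×18.998 + 13×1.008 + 1×15.999 = 204.24 g/mol.

204.24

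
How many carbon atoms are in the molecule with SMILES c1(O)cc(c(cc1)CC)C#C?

10

The symbol for carbon appears 10 times in the SMILES. Lowercase c denotes aromatic carbon and counts toward C.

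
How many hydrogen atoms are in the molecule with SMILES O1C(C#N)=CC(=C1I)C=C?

4

Hydrogens are implicit in SMILES; fill each atom to its normal valence:
  3 × C (aromatic): no H
  1 × C: 2 H
  1 × C (aromatic): 1 H
  1 × C: 1 H
  1 × C: no H
  1 × I: no H
  1 × N: no H
  1 × O (aromatic): no H
  Total hydrogens = 4.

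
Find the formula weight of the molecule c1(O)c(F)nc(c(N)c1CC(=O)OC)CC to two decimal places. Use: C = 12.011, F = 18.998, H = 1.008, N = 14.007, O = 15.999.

228.22

Molecular formula: C10H13FN2O3.
M = 10×12.011 + 1×18.998 + 13×1.008 + 2×14.007 + 3×15.999 = 228.22 g/mol.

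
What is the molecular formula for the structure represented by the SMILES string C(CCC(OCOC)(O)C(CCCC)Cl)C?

Heavy atoms from the SMILES: 12 C, 1 Cl, 3 O.
Implicit hydrogens by atom environment:
  7 × C: 2 H each → 14
  3 × C: 3 H each → 9
  2 × O: no H
  1 × C: 1 H
  1 × C: no H
  1 × Cl: no H
  1 × O: 1 H
  Total hydrogens = 25.
Molecular formula: C12H25ClO3

C12H25ClO3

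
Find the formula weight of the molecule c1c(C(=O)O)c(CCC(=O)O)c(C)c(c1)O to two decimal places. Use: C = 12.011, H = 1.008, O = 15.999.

224.21

Molecular formula: C11H12O5.
M = 11×12.011 + 12×1.008 + 5×15.999 = 224.21 g/mol.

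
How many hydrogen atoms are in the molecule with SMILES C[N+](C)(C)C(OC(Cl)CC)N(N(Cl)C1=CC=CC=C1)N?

23

Hydrogens are implicit in SMILES; fill each atom to its normal valence:
  5 × C (aromatic): 1 H each → 5
  4 × C: 3 H each → 12
  2 × C: 1 H each → 2
  2 × Cl: no H
  2 × N: no H
  1 × C: 2 H
  1 × C (aromatic): no H
  1 × N: 2 H
  1 × N (charge +1): no H
  1 × O: no H
  Total hydrogens = 23.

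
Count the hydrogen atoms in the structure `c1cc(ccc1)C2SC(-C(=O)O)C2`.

10

Hydrogens are implicit in SMILES; fill each atom to its normal valence:
  5 × C (aromatic): 1 H each → 5
  2 × C: 1 H each → 2
  1 × C: 2 H
  1 × C: no H
  1 × C (aromatic): no H
  1 × O: 1 H
  1 × O: no H
  1 × S: no H
  Total hydrogens = 10.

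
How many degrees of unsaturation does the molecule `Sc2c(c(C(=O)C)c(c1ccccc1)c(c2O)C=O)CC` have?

Molecular formula from the SMILES: C17H16O3S.
DoU = (2C + 2 + N − H − X)/2 = (2·17 + 2 + 0 − 16 − 0)/2 = 20/2 = 10.
(Structurally: 2 ring(s) + 8 π bond(s) = 10.)

10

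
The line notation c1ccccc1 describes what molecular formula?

C6H6

Heavy atoms from the SMILES: 6 C.
Implicit hydrogens by atom environment:
  6 × C (aromatic): 1 H each → 6
  Total hydrogens = 6.
Molecular formula: C6H6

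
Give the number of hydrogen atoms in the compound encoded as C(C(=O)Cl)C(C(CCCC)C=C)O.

17

Hydrogens are implicit in SMILES; fill each atom to its normal valence:
  5 × C: 2 H each → 10
  3 × C: 1 H each → 3
  1 × C: 3 H
  1 × C: no H
  1 × Cl: no H
  1 × O: 1 H
  1 × O: no H
  Total hydrogens = 17.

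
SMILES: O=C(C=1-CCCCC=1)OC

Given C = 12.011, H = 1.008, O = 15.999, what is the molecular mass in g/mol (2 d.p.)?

Molecular formula: C8H12O2.
M = 8×12.011 + 12×1.008 + 2×15.999 = 140.18 g/mol.

140.18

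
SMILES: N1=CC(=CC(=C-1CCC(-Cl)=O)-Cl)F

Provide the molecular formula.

C8H6Cl2FNO

Heavy atoms from the SMILES: 8 C, 2 Cl, 1 F, 1 N, 1 O.
Implicit hydrogens by atom environment:
  3 × C (aromatic): no H
  2 × C: 2 H each → 4
  2 × C (aromatic): 1 H each → 2
  2 × Cl: no H
  1 × C: no H
  1 × F: no H
  1 × N (aromatic): no H
  1 × O: no H
  Total hydrogens = 6.
Molecular formula: C8H6Cl2FNO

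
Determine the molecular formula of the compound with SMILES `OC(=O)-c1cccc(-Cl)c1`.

Heavy atoms from the SMILES: 7 C, 1 Cl, 2 O.
Implicit hydrogens by atom environment:
  4 × C (aromatic): 1 H each → 4
  2 × C (aromatic): no H
  1 × C: no H
  1 × Cl: no H
  1 × O: 1 H
  1 × O: no H
  Total hydrogens = 5.
Molecular formula: C7H5ClO2

C7H5ClO2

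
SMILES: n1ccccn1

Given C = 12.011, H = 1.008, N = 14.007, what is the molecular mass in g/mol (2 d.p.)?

80.09

Molecular formula: C4H4N2.
M = 4×12.011 + 4×1.008 + 2×14.007 = 80.09 g/mol.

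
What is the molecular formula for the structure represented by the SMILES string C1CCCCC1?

Heavy atoms from the SMILES: 6 C.
Implicit hydrogens by atom environment:
  6 × C: 2 H each → 12
  Total hydrogens = 12.
Molecular formula: C6H12

C6H12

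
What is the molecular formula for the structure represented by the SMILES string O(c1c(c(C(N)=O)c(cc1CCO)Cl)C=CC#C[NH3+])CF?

C14H15ClFN2O3+

Heavy atoms from the SMILES: 14 C, 1 Cl, 1 F, 2 N, 3 O.
Implicit hydrogens by atom environment:
  5 × C (aromatic): no H
  3 × C: 2 H each → 6
  3 × C: no H
  2 × C: 1 H each → 2
  2 × O: no H
  1 × C (aromatic): 1 H
  1 × Cl: no H
  1 × F: no H
  1 × N (charge +1): 3 H
  1 × N: 2 H
  1 × O: 1 H
  Total hydrogens = 15.
Net charge +1.
Molecular formula: C14H15ClFN2O3+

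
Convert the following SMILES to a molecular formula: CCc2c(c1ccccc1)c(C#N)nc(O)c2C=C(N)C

Heavy atoms from the SMILES: 17 C, 3 N, 1 O.
Implicit hydrogens by atom environment:
  6 × C (aromatic): no H
  5 × C (aromatic): 1 H each → 5
  2 × C: 3 H each → 6
  2 × C: no H
  1 × C: 2 H
  1 × C: 1 H
  1 × N: 2 H
  1 × N (aromatic): no H
  1 × N: no H
  1 × O: 1 H
  Total hydrogens = 17.
Molecular formula: C17H17N3O

C17H17N3O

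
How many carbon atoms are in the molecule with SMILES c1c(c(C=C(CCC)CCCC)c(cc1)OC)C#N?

The symbol for carbon appears 17 times in the SMILES. Lowercase c denotes aromatic carbon and counts toward C.

17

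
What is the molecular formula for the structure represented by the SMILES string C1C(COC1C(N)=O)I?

Heavy atoms from the SMILES: 5 C, 1 I, 1 N, 2 O.
Implicit hydrogens by atom environment:
  2 × C: 2 H each → 4
  2 × C: 1 H each → 2
  2 × O: no H
  1 × C: no H
  1 × I: no H
  1 × N: 2 H
  Total hydrogens = 8.
Molecular formula: C5H8INO2

C5H8INO2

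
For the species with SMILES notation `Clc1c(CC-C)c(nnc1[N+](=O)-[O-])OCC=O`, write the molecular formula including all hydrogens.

C9H10ClN3O4

Heavy atoms from the SMILES: 9 C, 1 Cl, 3 N, 4 O.
Implicit hydrogens by atom environment:
  4 × C (aromatic): no H
  3 × C: 2 H each → 6
  3 × O: no H
  2 × N (aromatic): no H
  1 × C: 3 H
  1 × C: 1 H
  1 × Cl: no H
  1 × N (charge +1): no H
  1 × O (charge -1): no H
  Total hydrogens = 10.
Molecular formula: C9H10ClN3O4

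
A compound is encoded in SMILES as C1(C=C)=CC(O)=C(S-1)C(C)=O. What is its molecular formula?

C8H8O2S

Heavy atoms from the SMILES: 8 C, 2 O, 1 S.
Implicit hydrogens by atom environment:
  3 × C (aromatic): no H
  1 × C: 3 H
  1 × C: 2 H
  1 × C (aromatic): 1 H
  1 × C: 1 H
  1 × C: no H
  1 × O: 1 H
  1 × O: no H
  1 × S (aromatic): no H
  Total hydrogens = 8.
Molecular formula: C8H8O2S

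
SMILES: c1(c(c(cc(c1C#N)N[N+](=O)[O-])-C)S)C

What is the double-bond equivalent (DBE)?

7

Molecular formula from the SMILES: C9H9N3O2S.
DoU = (2C + 2 + N − H − X)/2 = (2·9 + 2 + 3 − 9 − 0)/2 = 14/2 = 7.
(Structurally: 1 ring(s) + 6 π bond(s) = 7.)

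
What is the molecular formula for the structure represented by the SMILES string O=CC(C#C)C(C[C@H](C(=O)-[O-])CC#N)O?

Heavy atoms from the SMILES: 10 C, 1 N, 4 O.
Implicit hydrogens by atom environment:
  5 × C: 1 H each → 5
  3 × C: no H
  2 × C: 2 H each → 4
  2 × O: no H
  1 × N: no H
  1 × O: 1 H
  1 × O (charge -1): no H
  Total hydrogens = 10.
Net charge -1.
Molecular formula: C10H10NO4-

C10H10NO4-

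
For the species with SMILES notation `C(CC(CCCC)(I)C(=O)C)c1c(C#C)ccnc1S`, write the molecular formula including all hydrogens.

C16H20INOS

Heavy atoms from the SMILES: 16 C, 1 I, 1 N, 1 O, 1 S.
Implicit hydrogens by atom environment:
  5 × C: 2 H each → 10
  3 × C (aromatic): no H
  3 × C: no H
  2 × C: 3 H each → 6
  2 × C (aromatic): 1 H each → 2
  1 × C: 1 H
  1 × I: no H
  1 × N (aromatic): no H
  1 × O: no H
  1 × S: 1 H
  Total hydrogens = 20.
Molecular formula: C16H20INOS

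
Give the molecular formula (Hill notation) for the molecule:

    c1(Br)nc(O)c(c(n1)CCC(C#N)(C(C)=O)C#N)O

C11H9BrN4O3

Heavy atoms from the SMILES: 1 Br, 11 C, 4 N, 3 O.
Implicit hydrogens by atom environment:
  4 × C (aromatic): no H
  4 × C: no H
  2 × C: 2 H each → 4
  2 × N (aromatic): no H
  2 × N: no H
  2 × O: 1 H each → 2
  1 × Br: no H
  1 × C: 3 H
  1 × O: no H
  Total hydrogens = 9.
Molecular formula: C11H9BrN4O3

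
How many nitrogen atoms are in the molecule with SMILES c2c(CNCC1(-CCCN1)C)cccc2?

2

The symbol for nitrogen appears 2 times in the SMILES.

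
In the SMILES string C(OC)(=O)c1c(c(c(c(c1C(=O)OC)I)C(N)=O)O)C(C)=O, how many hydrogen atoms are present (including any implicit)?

12

Hydrogens are implicit in SMILES; fill each atom to its normal valence:
  6 × C (aromatic): no H
  6 × O: no H
  4 × C: no H
  3 × C: 3 H each → 9
  1 × I: no H
  1 × N: 2 H
  1 × O: 1 H
  Total hydrogens = 12.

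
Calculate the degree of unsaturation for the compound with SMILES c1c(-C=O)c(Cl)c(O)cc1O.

5

Molecular formula from the SMILES: C7H5ClO3.
DoU = (2C + 2 + N − H − X)/2 = (2·7 + 2 + 0 − 5 − 1)/2 = 10/2 = 5.
(Structurally: 1 ring(s) + 4 π bond(s) = 5.)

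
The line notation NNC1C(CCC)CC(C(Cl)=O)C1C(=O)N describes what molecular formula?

Heavy atoms from the SMILES: 10 C, 1 Cl, 3 N, 2 O.
Implicit hydrogens by atom environment:
  4 × C: 1 H each → 4
  3 × C: 2 H each → 6
  2 × C: no H
  2 × N: 2 H each → 4
  2 × O: no H
  1 × C: 3 H
  1 × Cl: no H
  1 × N: 1 H
  Total hydrogens = 18.
Molecular formula: C10H18ClN3O2

C10H18ClN3O2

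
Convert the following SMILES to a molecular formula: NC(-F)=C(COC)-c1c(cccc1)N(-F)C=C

Heavy atoms from the SMILES: 12 C, 2 F, 2 N, 1 O.
Implicit hydrogens by atom environment:
  4 × C (aromatic): 1 H each → 4
  2 × C: 2 H each → 4
  2 × C: no H
  2 × C (aromatic): no H
  2 × F: no H
  1 × C: 3 H
  1 × C: 1 H
  1 × N: 2 H
  1 × N: no H
  1 × O: no H
  Total hydrogens = 14.
Molecular formula: C12H14F2N2O

C12H14F2N2O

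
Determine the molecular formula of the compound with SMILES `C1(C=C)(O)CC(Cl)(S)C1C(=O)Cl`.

Heavy atoms from the SMILES: 7 C, 2 Cl, 2 O, 1 S.
Implicit hydrogens by atom environment:
  3 × C: no H
  2 × C: 2 H each → 4
  2 × C: 1 H each → 2
  2 × Cl: no H
  1 × O: 1 H
  1 × O: no H
  1 × S: 1 H
  Total hydrogens = 8.
Molecular formula: C7H8Cl2O2S

C7H8Cl2O2S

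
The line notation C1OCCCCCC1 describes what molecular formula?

C7H14O

Heavy atoms from the SMILES: 7 C, 1 O.
Implicit hydrogens by atom environment:
  7 × C: 2 H each → 14
  1 × O: no H
  Total hydrogens = 14.
Molecular formula: C7H14O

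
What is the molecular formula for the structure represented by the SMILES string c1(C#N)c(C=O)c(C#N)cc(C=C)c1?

Heavy atoms from the SMILES: 11 C, 2 N, 1 O.
Implicit hydrogens by atom environment:
  4 × C (aromatic): no H
  2 × C (aromatic): 1 H each → 2
  2 × C: 1 H each → 2
  2 × C: no H
  2 × N: no H
  1 × C: 2 H
  1 × O: no H
  Total hydrogens = 6.
Molecular formula: C11H6N2O

C11H6N2O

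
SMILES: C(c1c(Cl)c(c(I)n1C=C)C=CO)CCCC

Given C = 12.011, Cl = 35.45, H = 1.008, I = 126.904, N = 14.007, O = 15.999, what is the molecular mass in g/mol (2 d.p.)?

365.64

Molecular formula: C13H17ClINO.
M = 13×12.011 + 1×35.45 + 17×1.008 + 1×126.904 + 1×14.007 + 1×15.999 = 365.64 g/mol.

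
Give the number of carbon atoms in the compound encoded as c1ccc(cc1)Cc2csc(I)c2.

11

The symbol for carbon appears 11 times in the SMILES. Lowercase c denotes aromatic carbon and counts toward C.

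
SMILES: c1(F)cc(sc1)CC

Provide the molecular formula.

Heavy atoms from the SMILES: 6 C, 1 F, 1 S.
Implicit hydrogens by atom environment:
  2 × C (aromatic): 1 H each → 2
  2 × C (aromatic): no H
  1 × C: 3 H
  1 × C: 2 H
  1 × F: no H
  1 × S (aromatic): no H
  Total hydrogens = 7.
Molecular formula: C6H7FS

C6H7FS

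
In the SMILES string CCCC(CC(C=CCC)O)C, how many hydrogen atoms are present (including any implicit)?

22

Hydrogens are implicit in SMILES; fill each atom to its normal valence:
  4 × C: 2 H each → 8
  4 × C: 1 H each → 4
  3 × C: 3 H each → 9
  1 × O: 1 H
  Total hydrogens = 22.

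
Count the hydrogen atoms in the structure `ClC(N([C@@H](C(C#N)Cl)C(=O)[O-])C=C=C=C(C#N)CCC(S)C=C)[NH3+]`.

16

Hydrogens are implicit in SMILES; fill each atom to its normal valence:
  6 × C: 1 H each → 6
  6 × C: no H
  3 × C: 2 H each → 6
  3 × N: no H
  2 × Cl: no H
  1 × N (charge +1): 3 H
  1 × O: no H
  1 × O (charge -1): no H
  1 × S: 1 H
  Total hydrogens = 16.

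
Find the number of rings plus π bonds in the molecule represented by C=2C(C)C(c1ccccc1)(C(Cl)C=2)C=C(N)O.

7

Molecular formula from the SMILES: C14H16ClNO.
DoU = (2C + 2 + N − H − X)/2 = (2·14 + 2 + 1 − 16 − 1)/2 = 14/2 = 7.
(Structurally: 2 ring(s) + 5 π bond(s) = 7.)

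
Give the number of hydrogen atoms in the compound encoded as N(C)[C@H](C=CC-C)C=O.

Hydrogens are implicit in SMILES; fill each atom to its normal valence:
  4 × C: 1 H each → 4
  2 × C: 3 H each → 6
  1 × C: 2 H
  1 × N: 1 H
  1 × O: no H
  Total hydrogens = 13.

13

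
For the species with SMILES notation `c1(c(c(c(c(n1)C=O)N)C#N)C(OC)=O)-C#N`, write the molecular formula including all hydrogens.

Heavy atoms from the SMILES: 10 C, 4 N, 3 O.
Implicit hydrogens by atom environment:
  5 × C (aromatic): no H
  3 × C: no H
  3 × O: no H
  2 × N: no H
  1 × C: 3 H
  1 × C: 1 H
  1 × N: 2 H
  1 × N (aromatic): no H
  Total hydrogens = 6.
Molecular formula: C10H6N4O3

C10H6N4O3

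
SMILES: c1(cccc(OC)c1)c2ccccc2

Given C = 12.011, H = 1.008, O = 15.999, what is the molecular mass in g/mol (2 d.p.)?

184.24

Molecular formula: C13H12O.
M = 13×12.011 + 12×1.008 + 1×15.999 = 184.24 g/mol.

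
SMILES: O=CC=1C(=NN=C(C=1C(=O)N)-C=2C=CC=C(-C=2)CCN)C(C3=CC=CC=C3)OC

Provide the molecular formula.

Heavy atoms from the SMILES: 22 C, 4 N, 3 O.
Implicit hydrogens by atom environment:
  9 × C (aromatic): 1 H each → 9
  7 × C (aromatic): no H
  3 × O: no H
  2 × C: 2 H each → 4
  2 × C: 1 H each → 2
  2 × N: 2 H each → 4
  2 × N (aromatic): no H
  1 × C: 3 H
  1 × C: no H
  Total hydrogens = 22.
Molecular formula: C22H22N4O3

C22H22N4O3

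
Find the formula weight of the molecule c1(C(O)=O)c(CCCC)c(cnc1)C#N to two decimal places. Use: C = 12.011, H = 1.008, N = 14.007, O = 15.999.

204.23

Molecular formula: C11H12N2O2.
M = 11×12.011 + 12×1.008 + 2×14.007 + 2×15.999 = 204.23 g/mol.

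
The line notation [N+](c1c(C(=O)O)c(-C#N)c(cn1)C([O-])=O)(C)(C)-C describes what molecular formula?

Heavy atoms from the SMILES: 11 C, 3 N, 4 O.
Implicit hydrogens by atom environment:
  4 × C (aromatic): no H
  3 × C: 3 H each → 9
  3 × C: no H
  2 × O: no H
  1 × C (aromatic): 1 H
  1 × N (aromatic): no H
  1 × N: no H
  1 × N (charge +1): no H
  1 × O: 1 H
  1 × O (charge -1): no H
  Total hydrogens = 11.
Molecular formula: C11H11N3O4

C11H11N3O4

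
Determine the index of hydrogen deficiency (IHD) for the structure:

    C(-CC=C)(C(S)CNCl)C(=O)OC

2

Molecular formula from the SMILES: C8H14ClNO2S.
DoU = (2C + 2 + N − H − X)/2 = (2·8 + 2 + 1 − 14 − 1)/2 = 4/2 = 2.
(Structurally: 0 ring(s) + 2 π bond(s) = 2.)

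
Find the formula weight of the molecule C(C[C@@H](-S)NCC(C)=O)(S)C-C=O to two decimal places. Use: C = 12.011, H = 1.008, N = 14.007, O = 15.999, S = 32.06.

Molecular formula: C8H15NO2S2.
M = 8×12.011 + 15×1.008 + 1×14.007 + 2×15.999 + 2×32.06 = 221.33 g/mol.

221.33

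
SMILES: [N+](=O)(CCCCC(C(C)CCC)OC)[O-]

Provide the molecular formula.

C11H23NO3

Heavy atoms from the SMILES: 11 C, 1 N, 3 O.
Implicit hydrogens by atom environment:
  6 × C: 2 H each → 12
  3 × C: 3 H each → 9
  2 × C: 1 H each → 2
  2 × O: no H
  1 × N (charge +1): no H
  1 × O (charge -1): no H
  Total hydrogens = 23.
Molecular formula: C11H23NO3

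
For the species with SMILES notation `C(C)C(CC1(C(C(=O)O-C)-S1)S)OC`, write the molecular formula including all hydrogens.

C9H16O3S2

Heavy atoms from the SMILES: 9 C, 3 O, 2 S.
Implicit hydrogens by atom environment:
  3 × C: 3 H each → 9
  3 × O: no H
  2 × C: 2 H each → 4
  2 × C: 1 H each → 2
  2 × C: no H
  1 × S: 1 H
  1 × S: no H
  Total hydrogens = 16.
Molecular formula: C9H16O3S2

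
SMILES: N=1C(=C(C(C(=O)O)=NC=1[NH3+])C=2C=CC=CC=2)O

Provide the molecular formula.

C11H10N3O3+

Heavy atoms from the SMILES: 11 C, 3 N, 3 O.
Implicit hydrogens by atom environment:
  5 × C (aromatic): 1 H each → 5
  5 × C (aromatic): no H
  2 × N (aromatic): no H
  2 × O: 1 H each → 2
  1 × C: no H
  1 × N (charge +1): 3 H
  1 × O: no H
  Total hydrogens = 10.
Net charge +1.
Molecular formula: C11H10N3O3+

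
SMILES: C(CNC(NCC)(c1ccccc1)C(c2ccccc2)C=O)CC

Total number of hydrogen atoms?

Hydrogens are implicit in SMILES; fill each atom to its normal valence:
  10 × C (aromatic): 1 H each → 10
  4 × C: 2 H each → 8
  2 × C: 3 H each → 6
  2 × C: 1 H each → 2
  2 × C (aromatic): no H
  2 × N: 1 H each → 2
  1 × C: no H
  1 × O: no H
  Total hydrogens = 28.

28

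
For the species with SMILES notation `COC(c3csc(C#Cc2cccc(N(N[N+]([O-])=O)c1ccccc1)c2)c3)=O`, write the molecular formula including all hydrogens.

Heavy atoms from the SMILES: 20 C, 3 N, 4 O, 1 S.
Implicit hydrogens by atom environment:
  11 × C (aromatic): 1 H each → 11
  5 × C (aromatic): no H
  3 × C: no H
  3 × O: no H
  1 × C: 3 H
  1 × N: 1 H
  1 × N: no H
  1 × N (charge +1): no H
  1 × O (charge -1): no H
  1 × S (aromatic): no H
  Total hydrogens = 15.
Molecular formula: C20H15N3O4S

C20H15N3O4S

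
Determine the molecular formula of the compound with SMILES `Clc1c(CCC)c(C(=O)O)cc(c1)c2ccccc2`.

Heavy atoms from the SMILES: 16 C, 1 Cl, 2 O.
Implicit hydrogens by atom environment:
  7 × C (aromatic): 1 H each → 7
  5 × C (aromatic): no H
  2 × C: 2 H each → 4
  1 × C: 3 H
  1 × C: no H
  1 × Cl: no H
  1 × O: 1 H
  1 × O: no H
  Total hydrogens = 15.
Molecular formula: C16H15ClO2

C16H15ClO2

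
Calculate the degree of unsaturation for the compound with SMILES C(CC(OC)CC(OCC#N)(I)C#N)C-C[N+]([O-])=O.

Molecular formula from the SMILES: C11H16IN3O4.
DoU = (2C + 2 + N − H − X)/2 = (2·11 + 2 + 3 − 16 − 1)/2 = 10/2 = 5.
(Structurally: 0 ring(s) + 5 π bond(s) = 5.)

5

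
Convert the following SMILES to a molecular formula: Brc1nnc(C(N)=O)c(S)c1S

Heavy atoms from the SMILES: 1 Br, 5 C, 3 N, 1 O, 2 S.
Implicit hydrogens by atom environment:
  4 × C (aromatic): no H
  2 × N (aromatic): no H
  2 × S: 1 H each → 2
  1 × Br: no H
  1 × C: no H
  1 × N: 2 H
  1 × O: no H
  Total hydrogens = 4.
Molecular formula: C5H4BrN3OS2

C5H4BrN3OS2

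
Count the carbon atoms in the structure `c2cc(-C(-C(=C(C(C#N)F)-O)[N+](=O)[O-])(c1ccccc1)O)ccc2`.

17

The symbol for carbon appears 17 times in the SMILES. Lowercase c denotes aromatic carbon and counts toward C.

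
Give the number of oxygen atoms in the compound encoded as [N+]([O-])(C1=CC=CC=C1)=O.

2

The symbol for oxygen appears 2 times in the SMILES.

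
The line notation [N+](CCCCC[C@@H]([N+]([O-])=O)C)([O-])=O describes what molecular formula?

C7H14N2O4

Heavy atoms from the SMILES: 7 C, 2 N, 4 O.
Implicit hydrogens by atom environment:
  5 × C: 2 H each → 10
  2 × N (charge +1): no H
  2 × O: no H
  2 × O (charge -1): no H
  1 × C: 3 H
  1 × C: 1 H
  Total hydrogens = 14.
Molecular formula: C7H14N2O4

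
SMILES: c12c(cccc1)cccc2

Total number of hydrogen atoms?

8

Hydrogens are implicit in SMILES; fill each atom to its normal valence:
  8 × C (aromatic): 1 H each → 8
  2 × C (aromatic): no H
  Total hydrogens = 8.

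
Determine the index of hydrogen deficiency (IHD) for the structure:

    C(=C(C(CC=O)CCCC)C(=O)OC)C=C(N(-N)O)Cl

4

Molecular formula from the SMILES: C13H21ClN2O4.
DoU = (2C + 2 + N − H − X)/2 = (2·13 + 2 + 2 − 21 − 1)/2 = 8/2 = 4.
(Structurally: 0 ring(s) + 4 π bond(s) = 4.)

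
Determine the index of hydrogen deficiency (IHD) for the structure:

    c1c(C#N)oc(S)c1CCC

Molecular formula from the SMILES: C8H9NOS.
DoU = (2C + 2 + N − H − X)/2 = (2·8 + 2 + 1 − 9 − 0)/2 = 10/2 = 5.
(Structurally: 1 ring(s) + 4 π bond(s) = 5.)

5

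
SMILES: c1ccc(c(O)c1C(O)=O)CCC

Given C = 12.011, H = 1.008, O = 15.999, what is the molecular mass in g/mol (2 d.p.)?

Molecular formula: C10H12O3.
M = 10×12.011 + 12×1.008 + 3×15.999 = 180.20 g/mol.

180.20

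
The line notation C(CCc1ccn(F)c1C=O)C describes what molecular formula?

Heavy atoms from the SMILES: 9 C, 1 F, 1 N, 1 O.
Implicit hydrogens by atom environment:
  3 × C: 2 H each → 6
  2 × C (aromatic): 1 H each → 2
  2 × C (aromatic): no H
  1 × C: 3 H
  1 × C: 1 H
  1 × F: no H
  1 × N (aromatic): no H
  1 × O: no H
  Total hydrogens = 12.
Molecular formula: C9H12FNO

C9H12FNO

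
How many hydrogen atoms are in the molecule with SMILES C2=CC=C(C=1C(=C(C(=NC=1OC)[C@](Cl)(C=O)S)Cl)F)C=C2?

Hydrogens are implicit in SMILES; fill each atom to its normal valence:
  6 × C (aromatic): no H
  5 × C (aromatic): 1 H each → 5
  2 × Cl: no H
  2 × O: no H
  1 × C: 3 H
  1 × C: 1 H
  1 × C: no H
  1 × F: no H
  1 × N (aromatic): no H
  1 × S: 1 H
  Total hydrogens = 10.

10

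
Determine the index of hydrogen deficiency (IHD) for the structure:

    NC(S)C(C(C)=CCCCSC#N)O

Molecular formula from the SMILES: C9H16N2OS2.
DoU = (2C + 2 + N − H − X)/2 = (2·9 + 2 + 2 − 16 − 0)/2 = 6/2 = 3.
(Structurally: 0 ring(s) + 3 π bond(s) = 3.)

3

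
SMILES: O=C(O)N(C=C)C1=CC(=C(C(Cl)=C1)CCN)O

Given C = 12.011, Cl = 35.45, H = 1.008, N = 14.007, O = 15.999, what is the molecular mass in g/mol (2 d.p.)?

256.69

Molecular formula: C11H13ClN2O3.
M = 11×12.011 + 1×35.45 + 13×1.008 + 2×14.007 + 3×15.999 = 256.69 g/mol.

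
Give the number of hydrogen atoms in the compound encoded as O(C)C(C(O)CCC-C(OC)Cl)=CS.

17

Hydrogens are implicit in SMILES; fill each atom to its normal valence:
  3 × C: 2 H each → 6
  3 × C: 1 H each → 3
  2 × C: 3 H each → 6
  2 × O: no H
  1 × C: no H
  1 × Cl: no H
  1 × O: 1 H
  1 × S: 1 H
  Total hydrogens = 17.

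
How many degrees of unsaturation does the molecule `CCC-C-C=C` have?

1

Molecular formula from the SMILES: C6H12.
DoU = (2C + 2 + N − H − X)/2 = (2·6 + 2 + 0 − 12 − 0)/2 = 2/2 = 1.
(Structurally: 0 ring(s) + 1 π bond(s) = 1.)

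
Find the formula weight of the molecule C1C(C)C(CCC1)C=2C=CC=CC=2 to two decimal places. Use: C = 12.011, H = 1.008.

Molecular formula: C13H18.
M = 13×12.011 + 18×1.008 = 174.29 g/mol.

174.29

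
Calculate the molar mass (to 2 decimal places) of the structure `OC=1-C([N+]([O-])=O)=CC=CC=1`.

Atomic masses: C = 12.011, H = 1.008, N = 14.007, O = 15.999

139.11

Molecular formula: C6H5NO3.
M = 6×12.011 + 5×1.008 + 1×14.007 + 3×15.999 = 139.11 g/mol.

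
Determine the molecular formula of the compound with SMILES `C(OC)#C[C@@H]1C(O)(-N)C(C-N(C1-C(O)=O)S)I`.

Heavy atoms from the SMILES: 9 C, 1 I, 2 N, 4 O, 1 S.
Implicit hydrogens by atom environment:
  4 × C: no H
  3 × C: 1 H each → 3
  2 × O: 1 H each → 2
  2 × O: no H
  1 × C: 3 H
  1 × C: 2 H
  1 × I: no H
  1 × N: 2 H
  1 × N: no H
  1 × S: 1 H
  Total hydrogens = 13.
Molecular formula: C9H13IN2O4S

C9H13IN2O4S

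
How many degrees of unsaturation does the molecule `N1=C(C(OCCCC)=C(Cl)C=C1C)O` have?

Molecular formula from the SMILES: C10H14ClNO2.
DoU = (2C + 2 + N − H − X)/2 = (2·10 + 2 + 1 − 14 − 1)/2 = 8/2 = 4.
(Structurally: 1 ring(s) + 3 π bond(s) = 4.)

4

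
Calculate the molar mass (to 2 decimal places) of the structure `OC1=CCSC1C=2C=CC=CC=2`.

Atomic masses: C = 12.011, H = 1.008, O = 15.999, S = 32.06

Molecular formula: C10H10OS.
M = 10×12.011 + 10×1.008 + 1×15.999 + 1×32.06 = 178.25 g/mol.

178.25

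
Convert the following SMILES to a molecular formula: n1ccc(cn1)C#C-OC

Heavy atoms from the SMILES: 7 C, 2 N, 1 O.
Implicit hydrogens by atom environment:
  3 × C (aromatic): 1 H each → 3
  2 × C: no H
  2 × N (aromatic): no H
  1 × C: 3 H
  1 × C (aromatic): no H
  1 × O: no H
  Total hydrogens = 6.
Molecular formula: C7H6N2O

C7H6N2O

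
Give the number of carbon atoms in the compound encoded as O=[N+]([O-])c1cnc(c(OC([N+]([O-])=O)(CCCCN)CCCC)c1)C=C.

16

The symbol for carbon appears 16 times in the SMILES. Lowercase c denotes aromatic carbon and counts toward C.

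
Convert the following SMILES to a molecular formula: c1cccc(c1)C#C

C8H6

Heavy atoms from the SMILES: 8 C.
Implicit hydrogens by atom environment:
  5 × C (aromatic): 1 H each → 5
  1 × C: 1 H
  1 × C (aromatic): no H
  1 × C: no H
  Total hydrogens = 6.
Molecular formula: C8H6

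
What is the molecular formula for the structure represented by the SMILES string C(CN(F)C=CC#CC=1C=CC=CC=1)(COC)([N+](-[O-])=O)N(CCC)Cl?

C17H21ClFN3O3

Heavy atoms from the SMILES: 17 C, 1 Cl, 1 F, 3 N, 3 O.
Implicit hydrogens by atom environment:
  5 × C (aromatic): 1 H each → 5
  4 × C: 2 H each → 8
  3 × C: no H
  2 × C: 3 H each → 6
  2 × C: 1 H each → 2
  2 × N: no H
  2 × O: no H
  1 × C (aromatic): no H
  1 × Cl: no H
  1 × F: no H
  1 × N (charge +1): no H
  1 × O (charge -1): no H
  Total hydrogens = 21.
Molecular formula: C17H21ClFN3O3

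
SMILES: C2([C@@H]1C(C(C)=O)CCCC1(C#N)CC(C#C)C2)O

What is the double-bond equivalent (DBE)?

7

Molecular formula from the SMILES: C15H19NO2.
DoU = (2C + 2 + N − H − X)/2 = (2·15 + 2 + 1 − 19 − 0)/2 = 14/2 = 7.
(Structurally: 2 ring(s) + 5 π bond(s) = 7.)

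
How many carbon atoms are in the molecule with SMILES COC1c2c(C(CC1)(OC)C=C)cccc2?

The symbol for carbon appears 14 times in the SMILES. Lowercase c denotes aromatic carbon and counts toward C.

14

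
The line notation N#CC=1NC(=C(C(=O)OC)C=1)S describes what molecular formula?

C7H6N2O2S

Heavy atoms from the SMILES: 7 C, 2 N, 2 O, 1 S.
Implicit hydrogens by atom environment:
  3 × C (aromatic): no H
  2 × C: no H
  2 × O: no H
  1 × C: 3 H
  1 × C (aromatic): 1 H
  1 × N (aromatic): 1 H
  1 × N: no H
  1 × S: 1 H
  Total hydrogens = 6.
Molecular formula: C7H6N2O2S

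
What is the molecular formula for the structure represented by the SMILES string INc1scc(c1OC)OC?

Heavy atoms from the SMILES: 6 C, 1 I, 1 N, 2 O, 1 S.
Implicit hydrogens by atom environment:
  3 × C (aromatic): no H
  2 × C: 3 H each → 6
  2 × O: no H
  1 × C (aromatic): 1 H
  1 × I: no H
  1 × N: 1 H
  1 × S (aromatic): no H
  Total hydrogens = 8.
Molecular formula: C6H8INO2S

C6H8INO2S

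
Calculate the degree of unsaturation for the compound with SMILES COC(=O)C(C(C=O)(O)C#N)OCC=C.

5

Molecular formula from the SMILES: C9H11NO5.
DoU = (2C + 2 + N − H − X)/2 = (2·9 + 2 + 1 − 11 − 0)/2 = 10/2 = 5.
(Structurally: 0 ring(s) + 5 π bond(s) = 5.)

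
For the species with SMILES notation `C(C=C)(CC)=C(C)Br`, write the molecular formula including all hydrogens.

C7H11Br

Heavy atoms from the SMILES: 1 Br, 7 C.
Implicit hydrogens by atom environment:
  2 × C: 3 H each → 6
  2 × C: 2 H each → 4
  2 × C: no H
  1 × Br: no H
  1 × C: 1 H
  Total hydrogens = 11.
Molecular formula: C7H11Br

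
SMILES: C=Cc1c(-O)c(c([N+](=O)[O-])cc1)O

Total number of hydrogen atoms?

Hydrogens are implicit in SMILES; fill each atom to its normal valence:
  4 × C (aromatic): no H
  2 × C (aromatic): 1 H each → 2
  2 × O: 1 H each → 2
  1 × C: 2 H
  1 × C: 1 H
  1 × N (charge +1): no H
  1 × O: no H
  1 × O (charge -1): no H
  Total hydrogens = 7.

7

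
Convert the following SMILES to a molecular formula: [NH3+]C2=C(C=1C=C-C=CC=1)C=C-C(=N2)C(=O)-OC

C13H13N2O2+

Heavy atoms from the SMILES: 13 C, 2 N, 2 O.
Implicit hydrogens by atom environment:
  7 × C (aromatic): 1 H each → 7
  4 × C (aromatic): no H
  2 × O: no H
  1 × C: 3 H
  1 × C: no H
  1 × N (charge +1): 3 H
  1 × N (aromatic): no H
  Total hydrogens = 13.
Net charge +1.
Molecular formula: C13H13N2O2+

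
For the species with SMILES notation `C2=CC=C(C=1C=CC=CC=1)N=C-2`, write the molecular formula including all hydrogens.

C11H9N

Heavy atoms from the SMILES: 11 C, 1 N.
Implicit hydrogens by atom environment:
  9 × C (aromatic): 1 H each → 9
  2 × C (aromatic): no H
  1 × N (aromatic): no H
  Total hydrogens = 9.
Molecular formula: C11H9N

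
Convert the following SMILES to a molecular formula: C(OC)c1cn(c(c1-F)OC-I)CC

Heavy atoms from the SMILES: 9 C, 1 F, 1 I, 1 N, 2 O.
Implicit hydrogens by atom environment:
  3 × C: 2 H each → 6
  3 × C (aromatic): no H
  2 × C: 3 H each → 6
  2 × O: no H
  1 × C (aromatic): 1 H
  1 × F: no H
  1 × I: no H
  1 × N (aromatic): no H
  Total hydrogens = 13.
Molecular formula: C9H13FINO2

C9H13FINO2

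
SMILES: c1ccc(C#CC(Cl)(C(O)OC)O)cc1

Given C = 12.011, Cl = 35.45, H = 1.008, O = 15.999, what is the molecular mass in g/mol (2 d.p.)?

226.66

Molecular formula: C11H11ClO3.
M = 11×12.011 + 1×35.45 + 11×1.008 + 3×15.999 = 226.66 g/mol.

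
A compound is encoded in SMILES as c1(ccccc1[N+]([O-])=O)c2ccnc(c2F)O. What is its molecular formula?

Heavy atoms from the SMILES: 11 C, 1 F, 2 N, 3 O.
Implicit hydrogens by atom environment:
  6 × C (aromatic): 1 H each → 6
  5 × C (aromatic): no H
  1 × F: no H
  1 × N (aromatic): no H
  1 × N (charge +1): no H
  1 × O: 1 H
  1 × O: no H
  1 × O (charge -1): no H
  Total hydrogens = 7.
Molecular formula: C11H7FN2O3

C11H7FN2O3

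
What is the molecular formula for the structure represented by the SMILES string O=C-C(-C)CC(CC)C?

C8H16O

Heavy atoms from the SMILES: 8 C, 1 O.
Implicit hydrogens by atom environment:
  3 × C: 3 H each → 9
  3 × C: 1 H each → 3
  2 × C: 2 H each → 4
  1 × O: no H
  Total hydrogens = 16.
Molecular formula: C8H16O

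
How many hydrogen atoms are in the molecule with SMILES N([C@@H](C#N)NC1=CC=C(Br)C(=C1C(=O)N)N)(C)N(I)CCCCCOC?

24

Hydrogens are implicit in SMILES; fill each atom to its normal valence:
  5 × C: 2 H each → 10
  4 × C (aromatic): no H
  3 × N: no H
  2 × C: 3 H each → 6
  2 × C (aromatic): 1 H each → 2
  2 × C: no H
  2 × N: 2 H each → 4
  2 × O: no H
  1 × Br: no H
  1 × C: 1 H
  1 × I: no H
  1 × N: 1 H
  Total hydrogens = 24.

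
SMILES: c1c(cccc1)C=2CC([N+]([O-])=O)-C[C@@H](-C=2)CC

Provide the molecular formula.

Heavy atoms from the SMILES: 14 C, 1 N, 2 O.
Implicit hydrogens by atom environment:
  5 × C (aromatic): 1 H each → 5
  3 × C: 2 H each → 6
  3 × C: 1 H each → 3
  1 × C: 3 H
  1 × C: no H
  1 × C (aromatic): no H
  1 × N (charge +1): no H
  1 × O: no H
  1 × O (charge -1): no H
  Total hydrogens = 17.
Molecular formula: C14H17NO2

C14H17NO2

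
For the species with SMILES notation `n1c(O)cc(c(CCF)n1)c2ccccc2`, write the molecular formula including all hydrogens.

Heavy atoms from the SMILES: 12 C, 1 F, 2 N, 1 O.
Implicit hydrogens by atom environment:
  6 × C (aromatic): 1 H each → 6
  4 × C (aromatic): no H
  2 × C: 2 H each → 4
  2 × N (aromatic): no H
  1 × F: no H
  1 × O: 1 H
  Total hydrogens = 11.
Molecular formula: C12H11FN2O

C12H11FN2O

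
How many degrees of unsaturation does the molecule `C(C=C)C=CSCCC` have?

Molecular formula from the SMILES: C8H14S.
DoU = (2C + 2 + N − H − X)/2 = (2·8 + 2 + 0 − 14 − 0)/2 = 4/2 = 2.
(Structurally: 0 ring(s) + 2 π bond(s) = 2.)

2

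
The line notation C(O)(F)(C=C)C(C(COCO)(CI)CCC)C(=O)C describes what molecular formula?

Heavy atoms from the SMILES: 13 C, 1 F, 1 I, 4 O.
Implicit hydrogens by atom environment:
  6 × C: 2 H each → 12
  3 × C: no H
  2 × C: 3 H each → 6
  2 × C: 1 H each → 2
  2 × O: 1 H each → 2
  2 × O: no H
  1 × F: no H
  1 × I: no H
  Total hydrogens = 22.
Molecular formula: C13H22FIO4

C13H22FIO4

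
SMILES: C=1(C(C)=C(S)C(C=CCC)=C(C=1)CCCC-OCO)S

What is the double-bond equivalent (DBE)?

Molecular formula from the SMILES: C16H24O2S2.
DoU = (2C + 2 + N − H − X)/2 = (2·16 + 2 + 0 − 24 − 0)/2 = 10/2 = 5.
(Structurally: 1 ring(s) + 4 π bond(s) = 5.)

5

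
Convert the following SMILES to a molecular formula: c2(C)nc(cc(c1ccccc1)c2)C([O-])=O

Heavy atoms from the SMILES: 13 C, 1 N, 2 O.
Implicit hydrogens by atom environment:
  7 × C (aromatic): 1 H each → 7
  4 × C (aromatic): no H
  1 × C: 3 H
  1 × C: no H
  1 × N (aromatic): no H
  1 × O: no H
  1 × O (charge -1): no H
  Total hydrogens = 10.
Net charge -1.
Molecular formula: C13H10NO2-

C13H10NO2-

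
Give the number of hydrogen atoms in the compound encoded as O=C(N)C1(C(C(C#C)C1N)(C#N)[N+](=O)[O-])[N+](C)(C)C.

16

Hydrogens are implicit in SMILES; fill each atom to its normal valence:
  5 × C: no H
  3 × C: 3 H each → 9
  3 × C: 1 H each → 3
  2 × N: 2 H each → 4
  2 × N (charge +1): no H
  2 × O: no H
  1 × N: no H
  1 × O (charge -1): no H
  Total hydrogens = 16.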